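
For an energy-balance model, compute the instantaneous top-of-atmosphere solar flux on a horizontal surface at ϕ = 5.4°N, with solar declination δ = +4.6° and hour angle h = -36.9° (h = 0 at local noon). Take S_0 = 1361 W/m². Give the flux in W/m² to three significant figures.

cos θ_z = sin ϕ sin δ + cos ϕ cos δ cos h = 0.007547 + 0.793571 = 0.801118.
Flux = S_0 · cos θ_z = 1361 × 0.801118 = 1090 W/m².

1.09e+03 W/m²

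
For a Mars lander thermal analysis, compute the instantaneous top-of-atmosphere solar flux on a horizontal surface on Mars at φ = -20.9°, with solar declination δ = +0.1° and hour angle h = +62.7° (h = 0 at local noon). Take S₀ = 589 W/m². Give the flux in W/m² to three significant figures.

252 W/m²

cos θ_z = sin φ sin δ + cos φ cos δ cos h = -0.000623 + 0.428472 = 0.427849.
Flux = S₀ · cos θ_z = 589 × 0.427849 = 252.0 W/m².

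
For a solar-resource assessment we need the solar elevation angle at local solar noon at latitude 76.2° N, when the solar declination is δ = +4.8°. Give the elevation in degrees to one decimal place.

At local noon the hour angle is zero, so the zenith angle equals |φ − δ| = |+76.2° − (+4.800°)| = 71.400°.
Elevation = 90° − 71.400° = 18.6°.

18.6°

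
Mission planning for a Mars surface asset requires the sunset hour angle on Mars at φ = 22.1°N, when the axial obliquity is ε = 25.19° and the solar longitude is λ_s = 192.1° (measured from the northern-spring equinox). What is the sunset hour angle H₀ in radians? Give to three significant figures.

Solar declination: sin δ = sin ε · sin λ_s = sin 25.19° × sin 192.1° = -0.08922, so δ = -5.119°.
cos H₀ = −tan φ · tan δ = −tan(+22.1°) × tan(-5.119°) = 0.0364, so H₀ = 1.5344 rad = 87.92°.

H₀ = 1.53 rad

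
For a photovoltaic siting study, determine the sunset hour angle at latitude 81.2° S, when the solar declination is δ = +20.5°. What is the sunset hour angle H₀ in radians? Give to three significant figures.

H₀ = 0.00 rad

cos H₀ = −tan φ · tan δ = 2.4151 ≥ 1, so the Sun never rises (polar night) and H₀ = 0.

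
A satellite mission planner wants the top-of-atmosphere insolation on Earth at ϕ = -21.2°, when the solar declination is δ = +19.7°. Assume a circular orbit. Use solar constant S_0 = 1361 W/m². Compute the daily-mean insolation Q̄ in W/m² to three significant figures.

Q̄ ≈ 301 W/m²

cos h₀ = −tan(-21.2°) tan(+19.700°) = 0.1389, h₀ = 1.4315 rad.
Bracket: h₀ sin ϕ sin δ + cos ϕ cos δ sin h₀ = 1.4315×-0.36162×0.33710 + 0.93232×0.94147×0.99031 = -0.174503 + 0.869246 = 0.694743.
Q̄ = (S_0/π) × [bracket] = (1361/π) × 0.694743 = 301.0 W/m².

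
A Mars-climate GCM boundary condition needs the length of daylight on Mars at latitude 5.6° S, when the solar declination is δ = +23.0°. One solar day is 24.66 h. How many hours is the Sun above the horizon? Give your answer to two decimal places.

12.00 h

cos H₀ = −tan φ · tan δ = −tan(-5.6°) × tan(+23.000°) = 0.0416, so H₀ = 1.5292 rad = 87.61°.
Daylight = 2H₀/(2π) × 24.66 h = (1.5292/π) × 24.66 = 12.00 h.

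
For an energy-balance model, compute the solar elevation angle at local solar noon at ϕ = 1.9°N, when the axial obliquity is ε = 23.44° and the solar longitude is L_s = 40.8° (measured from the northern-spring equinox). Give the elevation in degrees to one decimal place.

76.8°

Solar declination: sin δ = sin ε · sin L_s = sin 23.44° × sin 40.8° = 0.25992, so δ = +15.066°.
At local noon the hour angle is zero, so the zenith angle equals |ϕ − δ| = |+1.9° − (+15.066°)| = 13.166°.
Elevation = 90° − 13.166° = 76.8°.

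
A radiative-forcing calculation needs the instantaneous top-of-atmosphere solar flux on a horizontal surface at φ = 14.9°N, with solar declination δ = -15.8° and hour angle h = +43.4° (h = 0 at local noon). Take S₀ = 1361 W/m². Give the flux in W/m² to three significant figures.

824 W/m²

cos θ_z = sin φ sin δ + cos φ cos δ cos h = -0.070012 + 0.675616 = 0.605604.
Flux = S₀ · cos θ_z = 1361 × 0.605604 = 824.2 W/m².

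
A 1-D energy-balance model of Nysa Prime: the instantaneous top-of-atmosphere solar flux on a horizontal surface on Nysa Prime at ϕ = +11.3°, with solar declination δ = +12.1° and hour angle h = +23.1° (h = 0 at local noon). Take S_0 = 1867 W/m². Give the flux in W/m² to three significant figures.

1.72e+03 W/m²

cos θ_z = sin ϕ sin δ + cos ϕ cos δ cos h = 0.041074 + 0.881951 = 0.923025.
Flux = S_0 · cos θ_z = 1867 × 0.923025 = 1723 W/m².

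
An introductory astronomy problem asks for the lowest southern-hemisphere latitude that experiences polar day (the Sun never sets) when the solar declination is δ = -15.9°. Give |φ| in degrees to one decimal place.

|φ| = 74.1°

Polar day requires cos H₀ = −tan φ tan δ ≤ −1, i.e. tan φ tan δ ≥ 1.
The boundary is |tan φ| · |tan δ| = 1, so |φ| = 90° − |δ| = 90° − 15.9° = 74.1° in the southern hemisphere.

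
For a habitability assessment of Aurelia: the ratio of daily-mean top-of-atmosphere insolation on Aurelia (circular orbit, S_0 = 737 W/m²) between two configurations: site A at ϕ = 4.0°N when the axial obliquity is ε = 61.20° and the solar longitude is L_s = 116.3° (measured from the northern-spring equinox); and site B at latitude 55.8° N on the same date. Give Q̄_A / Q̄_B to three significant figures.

Q̄_A / Q̄_B ≈ 0.346

— Configuration A (ϕ=+4.0°):
Solar declination: sin δ = sin ε · sin L_s = sin 61.20° × sin 116.3° = 0.78560, so δ = +51.776°.
cos h₀ = −tan(+4.0°) tan(+51.776°) = -0.0888, h₀ = 1.6597 rad.
Bracket: h₀ sin ϕ sin δ + cos ϕ cos δ sin h₀ = 1.6597×0.06976×0.78560 + 0.99756×0.61874×0.99605 = 0.090957 + 0.614792 = 0.705749.
Q̄ = (S_0/π) × [bracket] = (737/π) × 0.705749 = 165.56 W/m².
— Configuration B (ϕ=+55.8°):
cos h₀ = −tan(+55.8°) tan(+51.776°) = -1.8683 ≤ −1 ⇒ polar day, h₀ = π.
Bracket: h₀ sin ϕ sin δ + cos ϕ cos δ sin h₀ = 3.1416×0.82708×0.78560 + 0.56208×0.61874×0.00000 = 2.041267 + 0.000000 = 2.041267.
Q̄ = (S_0/π) × [bracket] = (737/π) × 2.041267 = 478.87 W/m².
Ratio Q̄_A / Q̄_B = 165.56 / 478.87 = 0.3457.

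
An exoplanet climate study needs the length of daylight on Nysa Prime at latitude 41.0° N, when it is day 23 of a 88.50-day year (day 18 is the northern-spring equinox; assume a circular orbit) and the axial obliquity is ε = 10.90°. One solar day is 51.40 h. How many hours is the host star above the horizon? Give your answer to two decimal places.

Solar longitude: λ_s = 360° × (23 − 18)/88.50 = 20.339°.
sin δ = sin 10.90° × sin 20.339° = 0.06572, so δ = +3.768°.
cos H₀ = −tan φ · tan δ = −tan(+41.0°) × tan(+3.768°) = -0.0573, so H₀ = 1.6281 rad = 93.28°.
Daylight = 2H₀/(2π) × 51.40 h = (1.6281/π) × 51.40 = 26.64 h.

26.64 h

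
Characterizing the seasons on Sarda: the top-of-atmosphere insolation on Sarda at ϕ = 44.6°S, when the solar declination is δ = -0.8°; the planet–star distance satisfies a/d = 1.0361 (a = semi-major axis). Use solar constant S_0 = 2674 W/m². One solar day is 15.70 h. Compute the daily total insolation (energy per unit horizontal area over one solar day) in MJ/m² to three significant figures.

37.6 MJ/m²

cos h₀ = −tan(-44.6°) tan(-0.800°) = -0.0138, h₀ = 1.5846 rad.
Bracket: h₀ sin ϕ sin δ + cos ϕ cos δ sin h₀ = 1.5846×-0.70215×-0.01396 + 0.71203×0.99990×0.99991 = 0.015532 + 0.711895 = 0.727427.
Inverse-square distance factor (a/d)² = 1.0361² = 1.073503.
Q̄ = (S_0/π) × 1.073503 × [bracket] = (2674/π) × 1.073503 × 0.727427 = 664.67 W/m².
Daily total = Q̄ × 15.70 h × 3600 s/h = 664.67 × 15.70 × 3600 / 10⁶ = 37.57 MJ/m².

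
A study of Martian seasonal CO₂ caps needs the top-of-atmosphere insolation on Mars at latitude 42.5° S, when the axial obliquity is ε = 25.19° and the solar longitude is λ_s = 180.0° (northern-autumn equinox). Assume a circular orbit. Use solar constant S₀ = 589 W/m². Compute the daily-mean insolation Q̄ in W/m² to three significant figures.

Solar declination: sin δ = sin ε · sin λ_s = sin 25.19° × sin 180.0° = 0.00000, so δ = +0.000°.
cos H₀ = −tan(-42.5°) tan(+0.000°) = 0.0000, H₀ = 1.5708 rad.
Bracket: H₀ sin φ sin δ + cos φ cos δ sin H₀ = 1.5708×-0.67559×0.00000 + 0.73728×1.00000×1.00000 = -0.000000 + 0.737280 = 0.737280.
Q̄ = (S₀/π) × [bracket] = (589/π) × 0.737280 = 138.2 W/m².

Q̄ ≈ 138 W/m²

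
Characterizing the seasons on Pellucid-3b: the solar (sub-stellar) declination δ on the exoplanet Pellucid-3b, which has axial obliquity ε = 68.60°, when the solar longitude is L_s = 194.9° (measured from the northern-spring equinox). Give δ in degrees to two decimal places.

δ = -13.85°

sin δ = sin ε · sin L_s = sin 68.60° × sin 194.9° = -0.239405.
δ = arcsin(-0.239405) = -13.85°.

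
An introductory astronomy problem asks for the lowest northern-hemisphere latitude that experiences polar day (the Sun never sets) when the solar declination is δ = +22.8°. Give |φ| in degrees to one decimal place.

|φ| = 67.2°

Polar day requires cos H₀ = −tan φ tan δ ≤ −1, i.e. tan φ tan δ ≥ 1.
The boundary is |tan φ| · |tan δ| = 1, so |φ| = 90° − |δ| = 90° − 22.8° = 67.2° in the northern hemisphere.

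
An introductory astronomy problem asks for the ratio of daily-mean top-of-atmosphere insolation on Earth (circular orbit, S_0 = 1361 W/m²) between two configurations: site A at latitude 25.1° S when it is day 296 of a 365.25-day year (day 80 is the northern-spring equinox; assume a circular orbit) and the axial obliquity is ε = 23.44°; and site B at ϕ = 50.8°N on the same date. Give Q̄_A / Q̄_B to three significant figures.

Q̄_A / Q̄_B ≈ 2.74

— Configuration A (ϕ=-25.1°):
Solar longitude: L_s = 360° × (296 − 80)/365.25 = 212.895°.
sin δ = sin 23.44° × sin 212.895° = -0.21604, so δ = -12.477°.
cos h₀ = −tan(-25.1°) tan(-12.477°) = -0.1036, h₀ = 1.6746 rad.
Bracket: h₀ sin ϕ sin δ + cos ϕ cos δ sin h₀ = 1.6746×-0.42420×-0.21604 + 0.90557×0.97638×0.99461 = 0.153467 + 0.879415 = 1.032882.
Q̄ = (S_0/π) × [bracket] = (1361/π) × 1.032882 = 447.46 W/m².
— Configuration B (ϕ=+50.8°):
cos h₀ = −tan(+50.8°) tan(-12.477°) = 0.2713, h₀ = 1.2961 rad.
Bracket: h₀ sin ϕ sin δ + cos ϕ cos δ sin h₀ = 1.2961×0.77494×-0.21604 + 0.63203×0.97638×0.96250 = -0.216991 + 0.593960 = 0.376969.
Q̄ = (S_0/π) × [bracket] = (1361/π) × 0.376969 = 163.31 W/m².
Ratio Q̄_A / Q̄_B = 447.46 / 163.31 = 2.740.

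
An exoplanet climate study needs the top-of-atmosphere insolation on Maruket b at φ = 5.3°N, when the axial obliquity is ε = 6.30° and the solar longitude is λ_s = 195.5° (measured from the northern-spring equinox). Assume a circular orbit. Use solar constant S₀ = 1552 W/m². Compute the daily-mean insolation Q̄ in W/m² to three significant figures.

Solar declination: sin δ = sin ε · sin λ_s = sin 6.30° × sin 195.5° = -0.02933, so δ = -1.680°.
cos H₀ = −tan(+5.3°) tan(-1.680°) = 0.0027, H₀ = 1.5681 rad.
Bracket: H₀ sin φ sin δ + cos φ cos δ sin H₀ = 1.5681×0.09237×-0.02933 + 0.99572×0.99957×1.00000 = -0.004248 + 0.995292 = 0.991044.
Q̄ = (S₀/π) × [bracket] = (1552/π) × 0.991044 = 489.6 W/m².

Q̄ ≈ 490 W/m²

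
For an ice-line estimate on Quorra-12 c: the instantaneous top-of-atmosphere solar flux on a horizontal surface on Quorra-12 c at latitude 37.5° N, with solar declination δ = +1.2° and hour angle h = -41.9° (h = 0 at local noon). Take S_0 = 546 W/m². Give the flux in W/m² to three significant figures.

cos θ_z = sin ϕ sin δ + cos ϕ cos δ cos h = 0.012749 + 0.590373 = 0.603122.
Flux = S_0 · cos θ_z = 546 × 0.603122 = 329.3 W/m².

329 W/m²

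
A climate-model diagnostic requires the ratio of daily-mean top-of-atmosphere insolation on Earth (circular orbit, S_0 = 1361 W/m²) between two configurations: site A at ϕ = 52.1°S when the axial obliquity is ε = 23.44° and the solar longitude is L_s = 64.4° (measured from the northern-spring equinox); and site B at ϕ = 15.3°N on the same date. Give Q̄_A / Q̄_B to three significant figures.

— Configuration A (ϕ=-52.1°):
Solar declination: sin δ = sin ε · sin L_s = sin 23.44° × sin 64.4° = 0.35874, so δ = +21.023°.
cos h₀ = −tan(-52.1°) tan(+21.023°) = 0.4937, h₀ = 1.0545 rad.
Bracket: h₀ sin ϕ sin δ + cos ϕ cos δ sin h₀ = 1.0545×-0.78908×0.35874 + 0.61429×0.93344×0.86964 = -0.298502 + 0.498654 = 0.200152.
Q̄ = (S_0/π) × [bracket] = (1361/π) × 0.200152 = 86.710 W/m².
— Configuration B (ϕ=+15.3°):
cos h₀ = −tan(+15.3°) tan(+21.023°) = -0.1051, h₀ = 1.6761 rad.
Bracket: h₀ sin ϕ sin δ + cos ϕ cos δ sin h₀ = 1.6761×0.26387×0.35874 + 0.96456×0.93344×0.99446 = 0.158661 + 0.895371 = 1.054032.
Q̄ = (S_0/π) × [bracket] = (1361/π) × 1.054032 = 456.63 W/m².
Ratio Q̄_A / Q̄_B = 86.710 / 456.63 = 0.1899.

Q̄_A / Q̄_B ≈ 0.190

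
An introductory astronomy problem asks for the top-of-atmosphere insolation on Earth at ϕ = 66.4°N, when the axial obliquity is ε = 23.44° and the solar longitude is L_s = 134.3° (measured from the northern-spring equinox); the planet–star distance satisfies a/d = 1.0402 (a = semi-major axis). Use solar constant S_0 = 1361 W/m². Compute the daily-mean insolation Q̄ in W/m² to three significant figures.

Solar declination: sin δ = sin ε · sin L_s = sin 23.44° × sin 134.3° = 0.28469, so δ = +16.541°.
cos h₀ = −tan(+66.4°) tan(+16.541°) = -0.6798, h₀ = 2.3182 rad.
Bracket: h₀ sin ϕ sin δ + cos ϕ cos δ sin h₀ = 2.3182×0.91636×0.28469 + 0.40035×0.95862×0.73343 = 0.604769 + 0.281478 = 0.886247.
Inverse-square distance factor (a/d)² = 1.0402² = 1.082016.
Q̄ = (S_0/π) × 1.082016 × [bracket] = (1361/π) × 1.082016 × 0.886247 = 415.4 W/m².

Q̄ ≈ 415 W/m²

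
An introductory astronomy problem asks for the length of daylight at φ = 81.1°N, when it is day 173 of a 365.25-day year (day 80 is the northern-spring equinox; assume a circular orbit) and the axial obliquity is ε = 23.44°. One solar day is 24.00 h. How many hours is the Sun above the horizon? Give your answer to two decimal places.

24.00 h

Solar longitude: λ_s = 360° × (173 − 80)/365.25 = 91.663°.
sin δ = sin 23.44° × sin 91.663° = 0.39762, so δ = +23.430°.
Sunrise equation: cos H₀ = −tan φ · tan δ = -2.7673 ≤ −1, so the Sun never sets (polar day) and H₀ = π.
Daylight = 2H₀/(2π) × 24.00 h = (3.1416/π) × 24.00 = 24.00 h.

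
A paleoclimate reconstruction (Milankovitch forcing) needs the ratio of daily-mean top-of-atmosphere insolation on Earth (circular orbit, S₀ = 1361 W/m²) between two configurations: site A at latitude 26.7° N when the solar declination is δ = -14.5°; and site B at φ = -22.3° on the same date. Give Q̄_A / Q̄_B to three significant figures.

Q̄_A / Q̄_B ≈ 0.662

— Configuration A (φ=+26.7°):
cos H₀ = −tan(+26.7°) tan(-14.500°) = 0.1301, H₀ = 1.4404 rad.
Bracket: H₀ sin φ sin δ + cos φ cos δ sin H₀ = 1.4404×0.44932×-0.25038 + 0.89337×0.96815×0.99150 = -0.162046 + 0.857564 = 0.695518.
Q̄ = (S₀/π) × [bracket] = (1361/π) × 0.695518 = 301.31 W/m².
— Configuration B (φ=-22.3°):
cos H₀ = −tan(-22.3°) tan(-14.500°) = -0.1061, H₀ = 1.6771 rad.
Bracket: H₀ sin φ sin δ + cos φ cos δ sin H₀ = 1.6771×-0.37946×-0.25038 + 0.92521×0.96815×0.99436 = 0.159340 + 0.890690 = 1.050030.
Q̄ = (S₀/π) × [bracket] = (1361/π) × 1.050030 = 454.89 W/m².
Ratio Q̄_A / Q̄_B = 301.31 / 454.89 = 0.6624.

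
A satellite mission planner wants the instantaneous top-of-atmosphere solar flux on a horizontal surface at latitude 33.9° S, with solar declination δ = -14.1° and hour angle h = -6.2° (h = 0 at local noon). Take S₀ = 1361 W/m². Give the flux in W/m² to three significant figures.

1.27e+03 W/m²

cos θ_z = sin φ sin δ + cos φ cos δ cos h = 0.135875 + 0.800297 = 0.936172.
Flux = S₀ · cos θ_z = 1361 × 0.936172 = 1274 W/m².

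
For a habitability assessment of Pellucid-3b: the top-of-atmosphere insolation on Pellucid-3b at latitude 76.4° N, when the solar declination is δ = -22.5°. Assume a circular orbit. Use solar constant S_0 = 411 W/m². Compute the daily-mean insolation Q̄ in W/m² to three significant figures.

Q̄ ≈ 0.00 W/m²

cos h₀ = −tan(+76.4°) tan(-22.500°) = 1.7122 ≥ 1 ⇒ polar night, h₀ = 0 and Q̄ = 0.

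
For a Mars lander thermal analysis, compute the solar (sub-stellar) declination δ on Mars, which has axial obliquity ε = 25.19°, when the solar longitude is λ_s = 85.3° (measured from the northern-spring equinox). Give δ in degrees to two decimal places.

δ = +25.10°

sin δ = sin ε · sin λ_s = sin 25.19° × sin 85.3° = 0.424190.
δ = arcsin(0.424190) = +25.10°.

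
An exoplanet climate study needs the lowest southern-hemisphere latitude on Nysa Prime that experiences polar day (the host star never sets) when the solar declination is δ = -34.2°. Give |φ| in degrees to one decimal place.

|φ| = 55.8°

Polar day requires cos H₀ = −tan φ tan δ ≤ −1, i.e. tan φ tan δ ≥ 1.
The boundary is |tan φ| · |tan δ| = 1, so |φ| = 90° − |δ| = 90° − 34.2° = 55.8° in the southern hemisphere.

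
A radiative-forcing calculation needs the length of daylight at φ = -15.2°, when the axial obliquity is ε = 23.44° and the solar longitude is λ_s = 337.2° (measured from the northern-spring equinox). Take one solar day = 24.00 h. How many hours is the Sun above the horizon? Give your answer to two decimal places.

Solar declination: sin δ = sin ε · sin λ_s = sin 23.44° × sin 337.2° = -0.15415, so δ = -8.867°.
cos H₀ = −tan φ · tan δ = −tan(-15.2°) × tan(-8.867°) = -0.0424, so H₀ = 1.6132 rad = 92.43°.
Daylight = 2H₀/(2π) × 24.00 h = (1.6132/π) × 24.00 = 12.32 h.

12.32 h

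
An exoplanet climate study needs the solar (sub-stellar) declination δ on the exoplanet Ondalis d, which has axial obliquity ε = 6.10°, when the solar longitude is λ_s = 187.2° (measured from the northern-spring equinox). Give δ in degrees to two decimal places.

sin δ = sin ε · sin λ_s = sin 6.10° × sin 187.2° = -0.013318.
δ = arcsin(-0.013318) = -0.76°.

δ = -0.76°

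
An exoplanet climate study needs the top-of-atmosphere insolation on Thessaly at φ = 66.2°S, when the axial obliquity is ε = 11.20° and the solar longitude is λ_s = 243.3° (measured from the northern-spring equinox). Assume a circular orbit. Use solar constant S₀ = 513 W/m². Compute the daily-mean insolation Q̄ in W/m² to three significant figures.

Q̄ ≈ 111 W/m²

Solar declination: sin δ = sin ε · sin λ_s = sin 11.20° × sin 243.3° = -0.17352, so δ = -9.993°.
cos H₀ = −tan(-66.2°) tan(-9.993°) = -0.3995, H₀ = 1.9818 rad.
Bracket: H₀ sin φ sin δ + cos φ cos δ sin H₀ = 1.9818×-0.91496×-0.17352 + 0.40355×0.98483×0.91674 = 0.314638 + 0.364338 = 0.678976.
Q̄ = (S₀/π) × [bracket] = (513/π) × 0.678976 = 110.9 W/m².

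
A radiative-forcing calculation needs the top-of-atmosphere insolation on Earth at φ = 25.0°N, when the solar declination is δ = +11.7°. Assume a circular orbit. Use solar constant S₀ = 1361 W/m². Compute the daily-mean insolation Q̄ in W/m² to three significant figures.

cos H₀ = −tan(+25.0°) tan(+11.700°) = -0.0966, H₀ = 1.6675 rad.
Bracket: H₀ sin φ sin δ + cos φ cos δ sin H₀ = 1.6675×0.42262×0.20279 + 0.90631×0.97922×0.99533 = 0.142910 + 0.883332 = 1.026242.
Q̄ = (S₀/π) × [bracket] = (1361/π) × 1.026242 = 444.6 W/m².

Q̄ ≈ 445 W/m²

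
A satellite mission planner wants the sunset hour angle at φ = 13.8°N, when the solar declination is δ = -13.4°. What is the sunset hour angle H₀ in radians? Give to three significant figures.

cos H₀ = −tan φ · tan δ = −tan(+13.8°) × tan(-13.400°) = 0.0585, so H₀ = 1.5122 rad = 86.65°.

H₀ = 1.51 rad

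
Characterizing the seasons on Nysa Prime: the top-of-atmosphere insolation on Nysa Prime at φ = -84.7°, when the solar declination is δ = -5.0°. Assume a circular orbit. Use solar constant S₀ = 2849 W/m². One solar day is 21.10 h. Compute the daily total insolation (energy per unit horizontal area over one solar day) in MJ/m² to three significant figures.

cos H₀ = −tan(-84.7°) tan(-5.000°) = -0.9431, H₀ = 2.8026 rad.
Bracket: H₀ sin φ sin δ + cos φ cos δ sin H₀ = 2.8026×-0.99572×-0.08716 + 0.09237×0.99619×0.33251 = 0.243229 + 0.030597 = 0.273826.
Q̄ = (S₀/π) × [bracket] = (2849/π) × 0.273826 = 248.32 W/m².
Daily total = Q̄ × 21.10 h × 3600 s/h = 248.32 × 21.10 × 3600 / 10⁶ = 18.86 MJ/m².

18.9 MJ/m²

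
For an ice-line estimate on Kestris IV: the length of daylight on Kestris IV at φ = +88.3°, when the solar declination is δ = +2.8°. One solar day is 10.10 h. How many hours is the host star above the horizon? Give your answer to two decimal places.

10.10 h

Sunrise equation: cos H₀ = −tan φ · tan δ = -1.6479 ≤ −1, so the host star never sets (polar day) and H₀ = π.
Daylight = 2H₀/(2π) × 10.10 h = (3.1416/π) × 10.10 = 10.10 h.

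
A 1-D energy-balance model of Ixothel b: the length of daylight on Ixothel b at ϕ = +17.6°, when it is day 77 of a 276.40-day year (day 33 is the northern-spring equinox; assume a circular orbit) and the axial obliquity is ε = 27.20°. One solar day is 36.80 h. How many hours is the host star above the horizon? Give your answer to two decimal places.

19.95 h

Solar longitude: L_s = 360° × (77 − 33)/276.40 = 57.308°.
sin δ = sin 27.20° × sin 57.308° = 0.38469, so δ = +22.624°.
cos h₀ = −tan ϕ · tan δ = −tan(+17.6°) × tan(+22.624°) = -0.1322, so h₀ = 1.7034 rad = 97.60°.
Daylight = 2h₀/(2π) × 36.80 h = (1.7034/π) × 36.80 = 19.95 h.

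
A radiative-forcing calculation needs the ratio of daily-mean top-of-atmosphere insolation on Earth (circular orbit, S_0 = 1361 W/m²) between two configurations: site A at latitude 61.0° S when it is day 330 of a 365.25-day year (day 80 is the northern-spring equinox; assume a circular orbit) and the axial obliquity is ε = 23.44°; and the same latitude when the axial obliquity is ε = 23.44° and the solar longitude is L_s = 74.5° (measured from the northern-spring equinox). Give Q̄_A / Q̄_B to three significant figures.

Q̄_A / Q̄_B ≈ 19.9

— Configuration A (ϕ=-61.0°):
Solar longitude: L_s = 360° × (330 − 80)/365.25 = 246.407°.
sin δ = sin 23.44° × sin 246.407° = -0.36454, so δ = -21.379°.
cos h₀ = −tan(-61.0°) tan(-21.379°) = -0.7062, h₀ = 2.3550 rad.
Bracket: h₀ sin ϕ sin δ + cos ϕ cos δ sin h₀ = 2.3550×-0.87462×-0.36454 + 0.48481×0.93119×0.70797 = 0.750854 + 0.319613 = 1.070467.
Q̄ = (S_0/π) × [bracket] = (1361/π) × 1.070467 = 463.75 W/m².
— Configuration B (ϕ=-61.0°):
Solar declination: sin δ = sin ε · sin L_s = sin 23.44° × sin 74.5° = 0.38332, so δ = +22.540°.
cos h₀ = −tan(-61.0°) tan(+22.540°) = 0.7487, h₀ = 0.7247 rad.
Bracket: h₀ sin ϕ sin δ + cos ϕ cos δ sin h₀ = 0.7247×-0.87462×0.38332 + 0.48481×0.92362×0.66289 = -0.242962 + 0.296829 = 0.053867.
Q̄ = (S_0/π) × [bracket] = (1361/π) × 0.053867 = 23.336 W/m².
Ratio Q̄_A / Q̄_B = 463.75 / 23.336 = 19.87.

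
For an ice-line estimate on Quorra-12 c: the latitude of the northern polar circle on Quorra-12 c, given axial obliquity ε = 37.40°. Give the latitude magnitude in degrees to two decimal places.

The polar circle is the lowest latitude that experiences at least one full rotation of continuous daylight at the northern-summer solstice; it lies at |φ| = 90° − ε = 90° − 37.40° = 52.60°.

52.60°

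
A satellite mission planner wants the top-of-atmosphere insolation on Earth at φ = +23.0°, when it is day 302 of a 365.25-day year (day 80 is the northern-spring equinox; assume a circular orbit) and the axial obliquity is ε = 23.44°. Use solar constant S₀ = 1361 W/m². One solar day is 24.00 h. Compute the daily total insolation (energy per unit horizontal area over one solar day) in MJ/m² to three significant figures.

27.8 MJ/m²

Solar longitude: λ_s = 360° × (302 − 80)/365.25 = 218.809°.
sin δ = sin 23.44° × sin 218.809° = -0.24930, so δ = -14.436°.
cos H₀ = −tan(+23.0°) tan(-14.436°) = 0.1093, H₀ = 1.4613 rad.
Bracket: H₀ sin φ sin δ + cos φ cos δ sin H₀ = 1.4613×0.39073×-0.24930 + 0.92050×0.96843×0.99401 = -0.142344 + 0.886100 = 0.743756.
Q̄ = (S₀/π) × [bracket] = (1361/π) × 0.743756 = 322.21 W/m².
Daily total = Q̄ × 24.00 h × 3600 s/h = 322.21 × 24.00 × 3600 / 10⁶ = 27.84 MJ/m².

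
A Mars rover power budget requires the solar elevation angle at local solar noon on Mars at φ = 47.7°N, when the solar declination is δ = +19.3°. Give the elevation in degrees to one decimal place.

At local noon the hour angle is zero, so the zenith angle equals |φ − δ| = |+47.7° − (+19.300°)| = 28.400°.
Elevation = 90° − 28.400° = 61.6°.

61.6°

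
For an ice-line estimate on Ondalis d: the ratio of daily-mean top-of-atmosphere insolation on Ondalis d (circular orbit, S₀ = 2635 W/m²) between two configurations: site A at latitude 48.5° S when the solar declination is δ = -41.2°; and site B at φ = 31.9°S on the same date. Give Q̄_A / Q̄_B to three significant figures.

— Configuration A (φ=-48.5°):
cos H₀ = −tan(-48.5°) tan(-41.200°) = -0.9895, H₀ = 2.9965 rad.
Bracket: H₀ sin φ sin δ + cos φ cos δ sin H₀ = 2.9965×-0.74896×-0.65869 + 0.66262×0.75241×0.14455 = 1.478271 + 0.072067 = 1.550338.
Q̄ = (S₀/π) × [bracket] = (2635/π) × 1.550338 = 1300.3 W/m².
— Configuration B (φ=-31.9°):
cos H₀ = −tan(-31.9°) tan(-41.200°) = -0.5449, H₀ = 2.1471 rad.
Bracket: H₀ sin φ sin δ + cos φ cos δ sin H₀ = 2.1471×-0.52844×-0.65869 + 0.84897×0.75241×0.83849 = 0.747359 + 0.535605 = 1.282964.
Q̄ = (S₀/π) × [bracket] = (2635/π) × 1.282964 = 1076.1 W/m².
Ratio Q̄_A / Q̄_B = 1300.3 / 1076.1 = 1.208.

Q̄_A / Q̄_B ≈ 1.21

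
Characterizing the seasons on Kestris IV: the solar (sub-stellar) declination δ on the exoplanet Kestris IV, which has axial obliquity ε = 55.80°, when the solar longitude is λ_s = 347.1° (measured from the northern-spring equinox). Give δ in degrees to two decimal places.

δ = -10.64°

sin δ = sin ε · sin λ_s = sin 55.80° × sin 347.1° = -0.184646.
δ = arcsin(-0.184646) = -10.64°.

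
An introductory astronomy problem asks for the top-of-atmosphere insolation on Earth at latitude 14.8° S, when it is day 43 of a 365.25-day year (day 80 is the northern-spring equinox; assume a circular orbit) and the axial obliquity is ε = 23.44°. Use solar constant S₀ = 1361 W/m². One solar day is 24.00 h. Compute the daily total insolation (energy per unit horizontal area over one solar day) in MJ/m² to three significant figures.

38.8 MJ/m²

Solar longitude: λ_s = 360° × (43 − 80)/365.25 = -36.468°, i.e. -36.468° + 360° = 323.532°.
sin δ = sin 23.44° × sin 323.532° = -0.23644, so δ = -13.676°.
cos H₀ = −tan(-14.8°) tan(-13.676°) = -0.0643, H₀ = 1.6351 rad.
Bracket: H₀ sin φ sin δ + cos φ cos δ sin H₀ = 1.6351×-0.25545×-0.23644 + 0.96682×0.97165×0.99793 = 0.098758 + 0.937466 = 1.036224.
Q̄ = (S₀/π) × [bracket] = (1361/π) × 1.036224 = 448.91 W/m².
Daily total = Q̄ × 24.00 h × 3600 s/h = 448.91 × 24.00 × 3600 / 10⁶ = 38.79 MJ/m².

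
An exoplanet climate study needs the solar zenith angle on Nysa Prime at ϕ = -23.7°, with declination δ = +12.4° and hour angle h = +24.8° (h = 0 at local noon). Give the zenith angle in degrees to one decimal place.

θ_z = 43.5°

cos θ_z = sin ϕ sin δ + cos ϕ cos δ cos h = -0.086312 + 0.811827 = 0.725515.
θ_z = arccos(0.725515) = 43.5°.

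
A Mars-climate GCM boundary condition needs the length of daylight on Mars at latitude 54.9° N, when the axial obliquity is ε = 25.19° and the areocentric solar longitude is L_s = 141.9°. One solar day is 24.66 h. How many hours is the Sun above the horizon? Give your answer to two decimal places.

15.45 h

sin δ = sin 25.19° × sin 141.9° = 0.26262, so δ = +15.226°.
cos h₀ = −tan ϕ · tan δ = −tan(+54.9°) × tan(+15.226°) = -0.3873, so h₀ = 1.9685 rad = 112.78°.
Daylight = 2h₀/(2π) × 24.66 h = (1.9685/π) × 24.66 = 15.45 h.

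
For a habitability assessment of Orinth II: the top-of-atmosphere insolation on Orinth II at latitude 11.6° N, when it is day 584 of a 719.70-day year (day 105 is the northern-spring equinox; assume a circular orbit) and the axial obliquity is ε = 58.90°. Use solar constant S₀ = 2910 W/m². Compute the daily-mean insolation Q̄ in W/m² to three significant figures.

Q̄ ≈ 411 W/m²

Solar longitude: λ_s = 360° × (584 − 105)/719.70 = 239.600°.
sin δ = sin 58.90° × sin 239.600° = -0.73854, so δ = -47.607°.
cos H₀ = −tan(+11.6°) tan(-47.607°) = 0.2249, H₀ = 1.3440 rad.
Bracket: H₀ sin φ sin δ + cos φ cos δ sin H₀ = 1.3440×0.20108×-0.73854 + 0.97958×0.67421×0.97439 = -0.199592 + 0.643529 = 0.443937.
Q̄ = (S₀/π) × [bracket] = (2910/π) × 0.443937 = 411.2 W/m².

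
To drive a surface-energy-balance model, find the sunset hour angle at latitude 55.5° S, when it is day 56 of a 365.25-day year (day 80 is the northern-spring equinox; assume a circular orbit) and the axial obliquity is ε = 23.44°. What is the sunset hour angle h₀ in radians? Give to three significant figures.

Solar longitude: L_s = 360° × (56 − 80)/365.25 = -23.655°, i.e. -23.655° + 360° = 336.345°.
sin δ = sin 23.44° × sin 336.345° = -0.15960, so δ = -9.184°.
cos h₀ = −tan ϕ · tan δ = −tan(-55.5°) × tan(-9.184°) = -0.2352, so h₀ = 1.8083 rad = 103.61°.

h₀ = 1.81 rad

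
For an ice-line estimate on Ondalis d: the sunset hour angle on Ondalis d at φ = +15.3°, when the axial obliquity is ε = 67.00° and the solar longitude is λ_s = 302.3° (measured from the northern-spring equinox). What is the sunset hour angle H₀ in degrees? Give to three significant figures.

H₀ = 70.2°

Solar declination: sin δ = sin ε · sin λ_s = sin 67.00° × sin 302.3° = -0.77807, so δ = -51.084°.
cos H₀ = −tan φ · tan δ = −tan(+15.3°) × tan(-51.084°) = 0.3388, so H₀ = 1.2251 rad = 70.19°.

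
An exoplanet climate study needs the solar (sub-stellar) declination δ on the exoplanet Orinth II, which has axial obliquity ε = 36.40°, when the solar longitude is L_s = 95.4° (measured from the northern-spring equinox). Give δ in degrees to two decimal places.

δ = +36.21°

sin δ = sin ε · sin L_s = sin 36.40° × sin 95.4° = 0.590785.
δ = arcsin(0.590785) = +36.21°.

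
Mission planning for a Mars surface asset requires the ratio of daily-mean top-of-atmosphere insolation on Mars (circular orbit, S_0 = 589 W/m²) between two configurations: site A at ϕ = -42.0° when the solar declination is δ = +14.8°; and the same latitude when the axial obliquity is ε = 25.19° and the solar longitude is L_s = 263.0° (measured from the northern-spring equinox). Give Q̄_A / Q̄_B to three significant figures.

— Configuration A (ϕ=-42.0°):
cos h₀ = −tan(-42.0°) tan(+14.800°) = 0.2379, h₀ = 1.3306 rad.
Bracket: h₀ sin ϕ sin δ + cos ϕ cos δ sin h₀ = 1.3306×-0.66913×0.25545 + 0.74314×0.96682×0.97129 = -0.227438 + 0.697855 = 0.470417.
Q̄ = (S_0/π) × [bracket] = (589/π) × 0.470417 = 88.196 W/m².
— Configuration B (ϕ=-42.0°):
Solar declination: sin δ = sin ε · sin L_s = sin 25.19° × sin 263.0° = -0.42245, so δ = -24.989°.
cos h₀ = −tan(-42.0°) tan(-24.989°) = -0.4197, h₀ = 2.0039 rad.
Bracket: h₀ sin ϕ sin δ + cos ϕ cos δ sin h₀ = 2.0039×-0.66913×-0.42245 + 0.74314×0.90639×0.90768 = 0.566450 + 0.611390 = 1.177840.
Q̄ = (S_0/π) × [bracket] = (589/π) × 1.177840 = 220.83 W/m².
Ratio Q̄_A / Q̄_B = 88.196 / 220.83 = 0.3994.

Q̄_A / Q̄_B ≈ 0.399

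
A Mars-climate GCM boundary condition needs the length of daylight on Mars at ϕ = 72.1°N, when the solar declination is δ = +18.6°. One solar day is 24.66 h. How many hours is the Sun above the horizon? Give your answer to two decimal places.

Sunrise equation: cos h₀ = −tan ϕ · tan δ = -1.0419 ≤ −1, so the Sun never sets (polar day) and h₀ = π.
Daylight = 2h₀/(2π) × 24.66 h = (3.1416/π) × 24.66 = 24.66 h.

24.66 h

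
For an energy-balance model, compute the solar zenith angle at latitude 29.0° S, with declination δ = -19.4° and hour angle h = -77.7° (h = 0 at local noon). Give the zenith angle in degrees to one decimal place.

cos θ_z = sin φ sin δ + cos φ cos δ cos h = 0.161035 + 0.175742 = 0.336777.
θ_z = arccos(0.336777) = 70.3°.

θ_z = 70.3°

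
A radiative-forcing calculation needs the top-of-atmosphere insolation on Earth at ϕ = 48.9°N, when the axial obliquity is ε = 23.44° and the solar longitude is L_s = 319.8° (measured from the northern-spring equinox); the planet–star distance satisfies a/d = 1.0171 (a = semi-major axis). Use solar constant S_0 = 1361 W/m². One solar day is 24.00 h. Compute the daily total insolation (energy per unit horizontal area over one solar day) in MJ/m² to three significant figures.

Solar declination: sin δ = sin ε · sin L_s = sin 23.44° × sin 319.8° = -0.25676, so δ = -14.878°.
cos h₀ = −tan(+48.9°) tan(-14.878°) = 0.3045, h₀ = 1.2613 rad.
Bracket: h₀ sin ϕ sin δ + cos ϕ cos δ sin h₀ = 1.2613×0.75356×-0.25676 + 0.65738×0.96648×0.95250 = -0.244041 + 0.605166 = 0.361125.
Inverse-square distance factor (a/d)² = 1.0171² = 1.034492.
Q̄ = (S_0/π) × 1.034492 × [bracket] = (1361/π) × 1.034492 × 0.361125 = 161.84 W/m².
Daily total = Q̄ × 24.00 h × 3600 s/h = 161.84 × 24.00 × 3600 / 10⁶ = 13.98 MJ/m².

14.0 MJ/m²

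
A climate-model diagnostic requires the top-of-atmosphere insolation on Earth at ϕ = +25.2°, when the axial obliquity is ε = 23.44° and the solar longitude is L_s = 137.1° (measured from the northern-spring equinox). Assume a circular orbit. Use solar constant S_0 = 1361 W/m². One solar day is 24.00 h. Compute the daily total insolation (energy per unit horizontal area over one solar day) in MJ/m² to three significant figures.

Solar declination: sin δ = sin ε · sin L_s = sin 23.44° × sin 137.1° = 0.27078, so δ = +15.711°.
cos h₀ = −tan(+25.2°) tan(+15.711°) = -0.1324, h₀ = 1.7036 rad.
Bracket: h₀ sin ϕ sin δ + cos ϕ cos δ sin h₀ = 1.7036×0.42578×0.27078 + 0.90483×0.96264×0.99120 = 0.196413 + 0.863361 = 1.059774.
Q̄ = (S_0/π) × [bracket] = (1361/π) × 1.059774 = 459.12 W/m².
Daily total = Q̄ × 24.00 h × 3600 s/h = 459.12 × 24.00 × 3600 / 10⁶ = 39.67 MJ/m².

39.7 MJ/m²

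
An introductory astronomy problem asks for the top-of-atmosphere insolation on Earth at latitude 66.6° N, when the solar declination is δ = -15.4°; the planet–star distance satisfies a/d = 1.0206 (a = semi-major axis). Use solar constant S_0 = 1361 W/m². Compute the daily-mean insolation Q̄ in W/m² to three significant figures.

Q̄ ≈ 36.4 W/m²

cos h₀ = −tan(+66.6°) tan(-15.400°) = 0.6365, h₀ = 0.8808 rad.
Bracket: h₀ sin ϕ sin δ + cos ϕ cos δ sin h₀ = 0.8808×0.91775×-0.26556 + 0.39715×0.96410×0.77126 = -0.214667 + 0.295310 = 0.080643.
Inverse-square distance factor (a/d)² = 1.0206² = 1.041624.
Q̄ = (S_0/π) × 1.041624 × [bracket] = (1361/π) × 1.041624 × 0.080643 = 36.39 W/m².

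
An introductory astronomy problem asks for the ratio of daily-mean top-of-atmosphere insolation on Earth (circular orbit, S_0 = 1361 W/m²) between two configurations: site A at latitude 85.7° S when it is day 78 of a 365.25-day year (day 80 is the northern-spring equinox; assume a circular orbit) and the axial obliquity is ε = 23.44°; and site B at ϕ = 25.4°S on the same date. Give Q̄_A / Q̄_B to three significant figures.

Q̄_A / Q̄_B ≈ 0.107

— Configuration A (ϕ=-85.7°):
Solar longitude: L_s = 360° × (78 − 80)/365.25 = -1.971°, i.e. -1.971° + 360° = 358.029°.
sin δ = sin 23.44° × sin 358.029° = -0.01368, so δ = -0.784°.
cos h₀ = −tan(-85.7°) tan(-0.784°) = -0.1820, h₀ = 1.7538 rad.
Bracket: h₀ sin ϕ sin δ + cos ϕ cos δ sin h₀ = 1.7538×-0.99719×-0.01368 + 0.07498×0.99991×0.98330 = 0.023925 + 0.073721 = 0.097646.
Q̄ = (S_0/π) × [bracket] = (1361/π) × 0.097646 = 42.302 W/m².
— Configuration B (ϕ=-25.4°):
cos h₀ = −tan(-25.4°) tan(-0.784°) = -0.0065, h₀ = 1.5773 rad.
Bracket: h₀ sin ϕ sin δ + cos ϕ cos δ sin h₀ = 1.5773×-0.42894×-0.01368 + 0.90334×0.99991×0.99998 = 0.009255 + 0.903241 = 0.912496.
Q̄ = (S_0/π) × [bracket] = (1361/π) × 0.912496 = 395.31 W/m².
Ratio Q̄_A / Q̄_B = 42.302 / 395.31 = 0.1070.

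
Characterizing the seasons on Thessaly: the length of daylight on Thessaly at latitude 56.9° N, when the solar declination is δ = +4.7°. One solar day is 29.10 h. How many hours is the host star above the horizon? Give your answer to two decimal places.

15.72 h

cos h₀ = −tan ϕ · tan δ = −tan(+56.9°) × tan(+4.700°) = -0.1261, so h₀ = 1.6973 rad = 97.25°.
Daylight = 2h₀/(2π) × 29.10 h = (1.6973/π) × 29.10 = 15.72 h.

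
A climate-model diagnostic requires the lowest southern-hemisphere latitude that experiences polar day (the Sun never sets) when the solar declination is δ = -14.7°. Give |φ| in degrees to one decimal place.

Polar day requires cos H₀ = −tan φ tan δ ≤ −1, i.e. tan φ tan δ ≥ 1.
The boundary is |tan φ| · |tan δ| = 1, so |φ| = 90° − |δ| = 90° − 14.7° = 75.3° in the southern hemisphere.

|φ| = 75.3°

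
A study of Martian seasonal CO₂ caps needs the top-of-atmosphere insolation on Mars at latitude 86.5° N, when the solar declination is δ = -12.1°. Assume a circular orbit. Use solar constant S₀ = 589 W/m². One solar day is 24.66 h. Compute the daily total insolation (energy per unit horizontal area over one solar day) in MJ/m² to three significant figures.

cos H₀ = −tan(+86.5°) tan(-12.100°) = 3.5051 ≥ 1 ⇒ polar night, H₀ = 0 and Q̄ = 0.
Daily total = Q̄ × 24.66 h × 3600 s/h = 0.00 MJ/m².

0.00 MJ/m²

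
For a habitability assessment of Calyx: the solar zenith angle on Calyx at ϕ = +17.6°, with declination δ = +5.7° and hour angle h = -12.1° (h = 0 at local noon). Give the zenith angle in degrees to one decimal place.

θ_z = 16.8°

cos θ_z = sin ϕ sin δ + cos ϕ cos δ cos h = 0.030031 + 0.927406 = 0.957437.
θ_z = arccos(0.957437) = 16.8°.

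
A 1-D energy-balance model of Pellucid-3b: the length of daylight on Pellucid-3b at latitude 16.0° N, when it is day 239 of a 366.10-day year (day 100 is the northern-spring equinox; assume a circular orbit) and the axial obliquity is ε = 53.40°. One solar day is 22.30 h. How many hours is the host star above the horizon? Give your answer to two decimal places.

12.50 h

Solar longitude: λ_s = 360° × (239 − 100)/366.10 = 136.684°.
sin δ = sin 53.40° × sin 136.684° = 0.55075, so δ = +33.419°.
cos H₀ = −tan φ · tan δ = −tan(+16.0°) × tan(+33.419°) = -0.1892, so H₀ = 1.7612 rad = 100.91°.
Daylight = 2H₀/(2π) × 22.30 h = (1.7612/π) × 22.30 = 12.50 h.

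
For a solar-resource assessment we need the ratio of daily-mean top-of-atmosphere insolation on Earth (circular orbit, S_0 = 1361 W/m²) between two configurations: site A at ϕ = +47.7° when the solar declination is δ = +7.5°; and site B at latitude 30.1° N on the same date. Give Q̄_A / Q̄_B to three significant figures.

Q̄_A / Q̄_B ≈ 0.858

— Configuration A (ϕ=+47.7°):
cos h₀ = −tan(+47.7°) tan(+7.500°) = -0.1447, h₀ = 1.7160 rad.
Bracket: h₀ sin ϕ sin δ + cos ϕ cos δ sin h₀ = 1.7160×0.73963×0.13053 + 0.67301×0.99144×0.98948 = 0.165669 + 0.660230 = 0.825899.
Q̄ = (S_0/π) × [bracket] = (1361/π) × 0.825899 = 357.80 W/m².
— Configuration B (ϕ=+30.1°):
cos h₀ = −tan(+30.1°) tan(+7.500°) = -0.0763, h₀ = 1.6472 rad.
Bracket: h₀ sin ϕ sin δ + cos ϕ cos δ sin h₀ = 1.6472×0.50151×0.13053 + 0.86515×0.99144×0.99708 = 0.107829 + 0.855240 = 0.963069.
Q̄ = (S_0/π) × [bracket] = (1361/π) × 0.963069 = 417.22 W/m².
Ratio Q̄_A / Q̄_B = 357.80 / 417.22 = 0.8576.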